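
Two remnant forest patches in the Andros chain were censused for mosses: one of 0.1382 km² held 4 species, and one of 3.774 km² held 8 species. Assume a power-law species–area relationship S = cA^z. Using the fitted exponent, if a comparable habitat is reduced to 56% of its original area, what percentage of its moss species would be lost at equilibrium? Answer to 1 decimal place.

z = ln(8/4) / ln(3.774/0.1382) = 0.6931 / 3.3072 = 0.2096
S_new/S_old = (A_new/A_old)^z = 0.56^0.2096 = exp(0.2096 × -0.5798) = 0.8856
Fraction lost = 1 − 0.8856 = 0.1144

11.4%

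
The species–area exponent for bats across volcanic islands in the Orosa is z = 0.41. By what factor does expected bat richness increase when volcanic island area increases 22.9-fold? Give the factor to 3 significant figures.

S₂/S₁ = (A₂/A₁)^z = 22.9^0.41
ln(S₂/S₁) = 0.41 × ln 22.9 = 0.41 × 3.1311 = 1.2838
S₂/S₁ = e^1.2838 ≈ 3.61

3.61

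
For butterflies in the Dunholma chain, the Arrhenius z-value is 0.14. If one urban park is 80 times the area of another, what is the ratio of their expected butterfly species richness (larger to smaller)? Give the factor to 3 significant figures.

1.85

S₂/S₁ = (A₂/A₁)^z = 80^0.14
ln(S₂/S₁) = 0.14 × ln 80 = 0.14 × 4.3820 = 0.6135
S₂/S₁ = e^0.6135 ≈ 1.847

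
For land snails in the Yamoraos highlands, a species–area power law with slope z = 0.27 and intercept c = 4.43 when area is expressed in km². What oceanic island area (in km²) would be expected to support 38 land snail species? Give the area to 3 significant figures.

2860 km²

38 = 4.43 × A^0.27  ⇒  A^0.27 = 38/4.43 = 8.578
ln A = ln(8.578) / 0.27 = 2.1492 / 0.27 = 7.9600
A = e^7.9600 ≈ 2864 km²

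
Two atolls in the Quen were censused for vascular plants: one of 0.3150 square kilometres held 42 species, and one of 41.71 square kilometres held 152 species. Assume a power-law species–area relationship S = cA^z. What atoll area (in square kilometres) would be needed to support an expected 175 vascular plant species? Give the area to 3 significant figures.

71.2 square kilometres

z = ln(152/42) / ln(41.71/0.315) = 1.2862 / 4.8859 = 0.2632
c = 42 / 0.315^0.2632 = 42 / 0.7378 = 56.93
A = (175/56.93)^(1/0.2632) ⇒ ln A = ln(3.074)/0.2632 = 4.2660
A = e^4.2660 ≈ 71.24 square kilometres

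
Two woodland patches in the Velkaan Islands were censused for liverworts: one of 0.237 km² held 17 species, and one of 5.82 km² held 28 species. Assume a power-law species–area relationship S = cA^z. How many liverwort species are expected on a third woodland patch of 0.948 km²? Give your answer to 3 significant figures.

21.1

z = ln(28/17) / ln(5.82/0.237) = 0.4990 / 3.2010 = 0.1559
c = 17 / 0.237^0.1559 = 17 / 0.799 = 21.28
S₃ = 21.28 × 0.948^0.1559 = 21.28 × 0.9917 ≈ 21.1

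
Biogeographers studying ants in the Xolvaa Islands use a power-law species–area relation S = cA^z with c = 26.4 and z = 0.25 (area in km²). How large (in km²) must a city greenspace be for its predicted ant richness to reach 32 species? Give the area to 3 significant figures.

32 = 26.4 × A^0.25  ⇒  A^0.25 = 32/26.4 = 1.212
ln A = ln(1.212) / 0.25 = 0.1924 / 0.25 = 0.7695
A = e^0.7695 ≈ 2.159 km²

2.16 km²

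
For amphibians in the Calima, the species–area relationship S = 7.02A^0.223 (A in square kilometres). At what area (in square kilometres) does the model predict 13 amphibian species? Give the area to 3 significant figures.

13 = 7.02 × A^0.223  ⇒  A^0.223 = 13/7.02 = 1.852
ln A = ln(1.852) / 0.223 = 0.6162 / 0.223 = 2.7632
A = e^2.7632 ≈ 15.85 square kilometres

15.8 square kilometres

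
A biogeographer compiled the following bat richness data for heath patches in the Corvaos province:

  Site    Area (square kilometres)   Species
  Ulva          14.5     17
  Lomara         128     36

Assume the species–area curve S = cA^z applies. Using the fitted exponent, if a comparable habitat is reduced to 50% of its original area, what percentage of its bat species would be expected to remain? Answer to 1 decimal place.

78.8%

z = ln(36/17) / ln(128/14.5) = 0.7503 / 2.1779 = 0.3445
S_new/S_old = (A_new/A_old)^z = 0.5^0.3445 = exp(0.3445 × -0.6931) = 0.7876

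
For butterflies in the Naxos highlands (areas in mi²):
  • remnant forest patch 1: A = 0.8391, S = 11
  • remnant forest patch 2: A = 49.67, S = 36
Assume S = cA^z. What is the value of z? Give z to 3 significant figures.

0.291

Taking logs: ln S = ln c + z ln A, so z = (ln S₂ − ln S₁)/(ln A₂ − ln A₁).
z = ln(36/11) / ln(49.67/0.8391) = ln(3.273) / ln(59.19) = 1.1856 / 4.0808 = 0.2905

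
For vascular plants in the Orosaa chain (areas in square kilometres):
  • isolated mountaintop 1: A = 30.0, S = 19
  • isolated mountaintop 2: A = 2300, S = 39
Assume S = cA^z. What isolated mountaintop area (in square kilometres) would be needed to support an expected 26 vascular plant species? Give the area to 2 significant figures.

200 square kilometres

z = ln(39/19) / ln(2300/30) = 0.7191 / 4.3395 = 0.1657
c = 19 / 30^0.1657 = 19 / 1.757 = 10.81
A = (26/10.81)^(1/0.1657) ⇒ ln A = ln(2.404)/0.1657 = 5.2939
A = e^5.2939 ≈ 199.1 square kilometres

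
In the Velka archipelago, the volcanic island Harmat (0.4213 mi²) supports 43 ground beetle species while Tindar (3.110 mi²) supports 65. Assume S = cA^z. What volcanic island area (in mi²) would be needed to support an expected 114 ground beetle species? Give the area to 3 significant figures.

z = ln(65/43) / ln(3.11/0.4213) = 0.4132 / 1.9990 = 0.2067
c = 43 / 0.4213^0.2067 = 43 / 0.8364 = 51.41
A = (114/51.41)^(1/0.2067) ⇒ ln A = ln(2.217)/0.2067 = 3.8527
A = e^3.8527 ≈ 47.12 mi²

47.1 mi²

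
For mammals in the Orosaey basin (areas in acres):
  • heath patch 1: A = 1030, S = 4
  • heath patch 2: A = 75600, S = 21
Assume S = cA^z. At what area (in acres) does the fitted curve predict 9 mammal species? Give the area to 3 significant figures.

8420 acres

z = ln(21/4) / ln(75600/1030) = 1.6582 / 4.2959 = 0.3860
c = 4 / 1030^0.3860 = 4 / 14.55 = 0.2749
A = (9/0.2749)^(1/0.3860) ⇒ ln A = ln(32.75)/0.3860 = 9.0382
A = e^9.0382 ≈ 8418 acres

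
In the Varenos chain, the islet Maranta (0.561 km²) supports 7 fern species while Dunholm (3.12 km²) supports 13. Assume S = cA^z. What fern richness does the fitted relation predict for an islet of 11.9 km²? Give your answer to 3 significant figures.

21.1

z = ln(13/7) / ln(3.12/0.561) = 0.6190 / 1.7159 = 0.3608
c = 7 / 0.561^0.3608 = 7 / 0.8118 = 8.623
S₃ = 8.623 × 11.9^0.3608 = 8.623 × 2.444 ≈ 21.07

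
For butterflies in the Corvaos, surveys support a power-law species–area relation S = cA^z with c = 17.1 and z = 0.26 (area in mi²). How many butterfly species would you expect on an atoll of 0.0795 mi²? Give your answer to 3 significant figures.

S = 17.1 × 0.0795^0.26 = 17.1 × 0.5177 ≈ 8.853

8.85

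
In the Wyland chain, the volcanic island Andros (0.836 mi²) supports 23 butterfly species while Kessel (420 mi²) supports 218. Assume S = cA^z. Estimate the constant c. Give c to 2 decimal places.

z = ln(S₂/S₁) / ln(A₂/A₁) = ln(218/23) / ln(420/0.836) = 2.2490 / 6.2194 = 0.3616
c = S₁ / A₁^z = 23 / 0.836^0.3616 = 23 / 0.9373 = 24.54

24.54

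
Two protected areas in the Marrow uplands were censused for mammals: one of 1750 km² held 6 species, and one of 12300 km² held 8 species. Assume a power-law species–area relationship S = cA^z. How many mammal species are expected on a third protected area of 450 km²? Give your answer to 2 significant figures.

4.9

z = ln(8/6) / ln(12300/1750) = 0.2877 / 1.9500 = 0.1475
c = 6 / 1750^0.1475 = 6 / 3.009 = 1.994
S₃ = 1.994 × 450^0.1475 = 1.994 × 2.463 ≈ 4.911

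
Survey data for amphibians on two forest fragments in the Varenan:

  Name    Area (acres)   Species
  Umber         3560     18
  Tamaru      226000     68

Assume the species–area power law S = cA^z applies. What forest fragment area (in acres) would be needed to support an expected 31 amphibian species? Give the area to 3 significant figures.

19400 acres

z = ln(68/18) / ln(226000/3560) = 1.3291 / 4.1508 = 0.3202
c = 18 / 3560^0.3202 = 18 / 13.72 = 1.312
A = (31/1.312)^(1/0.3202) ⇒ ln A = ln(23.62)/0.3202 = 9.8752
A = e^9.8752 ≈ 19442 acres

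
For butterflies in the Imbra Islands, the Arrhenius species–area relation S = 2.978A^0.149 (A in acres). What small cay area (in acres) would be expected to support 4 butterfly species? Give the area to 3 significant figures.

4 = 2.978 × A^0.149  ⇒  A^0.149 = 4/2.978 = 1.343
ln A = ln(1.343) / 0.149 = 0.2950 / 0.149 = 1.9802
A = e^1.9802 ≈ 7.244 acres

7.24 acres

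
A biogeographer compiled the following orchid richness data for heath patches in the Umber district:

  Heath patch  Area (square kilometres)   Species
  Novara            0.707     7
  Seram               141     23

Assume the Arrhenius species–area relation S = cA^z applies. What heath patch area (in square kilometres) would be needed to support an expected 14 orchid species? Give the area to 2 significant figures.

z = ln(23/7) / ln(141/0.707) = 1.1896 / 5.2955 = 0.2246
c = 7 / 0.707^0.2246 = 7 / 0.9251 = 7.567
A = (14/7.567)^(1/0.2246) ⇒ ln A = ln(1.85)/0.2246 = 2.7388
A = e^2.7388 ≈ 15.47 square kilometres

15 square kilometres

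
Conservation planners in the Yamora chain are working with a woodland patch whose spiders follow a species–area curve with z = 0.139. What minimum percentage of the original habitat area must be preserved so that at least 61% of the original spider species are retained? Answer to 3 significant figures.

2.86%

Need (A_new/A_old)^0.139 = 0.61, so A_new/A_old = 0.61^(1/0.139) = 0.61^7.194
ln(A_new/A_old) = ln 0.61 / 0.139 = -0.4943 / 0.139 = -3.5561
A_new/A_old = e^-3.5561 ≈ 0.02855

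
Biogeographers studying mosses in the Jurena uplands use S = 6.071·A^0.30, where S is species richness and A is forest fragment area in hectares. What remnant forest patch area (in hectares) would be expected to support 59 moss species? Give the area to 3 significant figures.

59 = 6.071 × A^0.3  ⇒  A^0.3 = 59/6.071 = 9.718
ln A = ln(9.718) / 0.3 = 2.2740 / 0.3 = 7.5800
A = e^7.5800 ≈ 1959 hectares

1960 hectares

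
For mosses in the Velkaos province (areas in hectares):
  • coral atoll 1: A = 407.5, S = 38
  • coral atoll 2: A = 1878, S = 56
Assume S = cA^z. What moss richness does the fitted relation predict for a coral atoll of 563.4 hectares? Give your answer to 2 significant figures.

z = ln(56/38) / ln(1878/407.5) = 0.3878 / 1.5279 = 0.2538
c = 38 / 407.5^0.2538 = 38 / 4.596 = 8.267
S₃ = 8.267 × 563.4^0.2538 = 8.267 × 4.99 ≈ 41.26

41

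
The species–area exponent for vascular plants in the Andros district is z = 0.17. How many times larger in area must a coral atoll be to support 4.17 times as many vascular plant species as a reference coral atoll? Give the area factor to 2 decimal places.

4444.87

(A₂/A₁)^0.17 = 4.17, so A₂/A₁ = 4.17^(1/0.17) = 4.17^5.882
ln(A₂/A₁) = ln 4.17 / 0.17 = 1.4279 / 0.17 = 8.3995
A₂/A₁ = e^8.3995 ≈ 4445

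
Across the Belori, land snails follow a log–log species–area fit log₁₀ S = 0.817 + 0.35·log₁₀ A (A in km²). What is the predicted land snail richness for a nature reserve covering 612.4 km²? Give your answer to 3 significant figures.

62.0

S = 6.561 × 612.4^0.35
ln S = ln 6.561 + 0.35 × ln 612.4 = 1.8812 + 0.35 × 6.4174 = 4.1273
S = e^4.1273 ≈ 62.01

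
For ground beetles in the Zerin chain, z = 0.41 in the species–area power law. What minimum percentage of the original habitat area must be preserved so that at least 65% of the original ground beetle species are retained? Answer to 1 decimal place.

Need (A_new/A_old)^0.41 = 0.65, so A_new/A_old = 0.65^(1/0.41) = 0.65^2.439
ln(A_new/A_old) = ln 0.65 / 0.41 = -0.4308 / 0.41 = -1.0507
A_new/A_old = e^-1.0507 ≈ 0.3497

35.0%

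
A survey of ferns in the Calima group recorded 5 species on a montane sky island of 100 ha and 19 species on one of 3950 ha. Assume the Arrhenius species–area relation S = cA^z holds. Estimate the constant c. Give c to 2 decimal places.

0.94

z = ln(S₂/S₁) / ln(A₂/A₁) = ln(19/5) / ln(3950/100) = 1.3350 / 3.6763 = 0.3631
c = S₁ / A₁^z = 5 / 100^0.3631 = 5 / 5.324 = 0.9391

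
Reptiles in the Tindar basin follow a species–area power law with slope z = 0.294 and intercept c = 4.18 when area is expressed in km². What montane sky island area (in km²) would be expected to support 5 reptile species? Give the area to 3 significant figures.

1.84 km²

5 = 4.18 × A^0.294  ⇒  A^0.294 = 5/4.18 = 1.196
ln A = ln(1.196) / 0.294 = 0.1791 / 0.294 = 0.6093
A = e^0.6093 ≈ 1.839 km²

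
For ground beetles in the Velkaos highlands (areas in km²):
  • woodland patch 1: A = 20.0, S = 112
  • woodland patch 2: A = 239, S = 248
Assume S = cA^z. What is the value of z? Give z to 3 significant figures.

0.320

Taking logs: ln S = ln c + z ln A, so z = (ln S₂ − ln S₁)/(ln A₂ − ln A₁).
z = ln(248/112) / ln(239/20) = ln(2.214) / ln(11.95) = 0.7949 / 2.4807 = 0.3204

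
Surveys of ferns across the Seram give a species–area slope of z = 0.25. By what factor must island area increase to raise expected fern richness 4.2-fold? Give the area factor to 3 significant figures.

311

(A₂/A₁)^0.25 = 4.2, so A₂/A₁ = 4.2^(1/0.25) = 4.2^4
ln(A₂/A₁) = ln 4.2 / 0.25 = 1.4351 / 0.25 = 5.7403
A₂/A₁ = e^5.7403 ≈ 311.2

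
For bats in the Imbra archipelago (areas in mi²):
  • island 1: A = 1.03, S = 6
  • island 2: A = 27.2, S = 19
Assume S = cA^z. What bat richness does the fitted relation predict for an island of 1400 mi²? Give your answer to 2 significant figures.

76

z = ln(19/6) / ln(27.2/1.03) = 1.1527 / 3.2737 = 0.3521
c = 6 / 1.03^0.3521 = 6 / 1.01 = 5.938
S₃ = 5.938 × 1400^0.3521 = 5.938 × 12.82 ≈ 76.1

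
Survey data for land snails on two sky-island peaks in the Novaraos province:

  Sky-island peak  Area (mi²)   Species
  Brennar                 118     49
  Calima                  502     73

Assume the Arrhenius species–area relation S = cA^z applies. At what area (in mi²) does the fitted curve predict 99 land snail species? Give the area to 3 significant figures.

z = ln(73/49) / ln(502/118) = 0.3986 / 1.4479 = 0.2753
c = 49 / 118^0.2753 = 49 / 3.719 = 13.18
A = (99/13.18)^(1/0.2753) ⇒ ln A = ln(7.514)/0.2753 = 7.3252
A = e^7.3252 ≈ 1518 mi²

1520 mi²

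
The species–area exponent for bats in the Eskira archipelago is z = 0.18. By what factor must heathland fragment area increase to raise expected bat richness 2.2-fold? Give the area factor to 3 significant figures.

79.9

(A₂/A₁)^0.18 = 2.2, so A₂/A₁ = 2.2^(1/0.18) = 2.2^5.556
ln(A₂/A₁) = ln 2.2 / 0.18 = 0.7885 / 0.18 = 4.3803
A₂/A₁ = e^4.3803 ≈ 79.86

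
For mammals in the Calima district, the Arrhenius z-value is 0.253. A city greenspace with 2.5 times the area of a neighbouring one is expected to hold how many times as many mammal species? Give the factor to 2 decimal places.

1.26

S₂/S₁ = (A₂/A₁)^z = 2.5^0.253
ln(S₂/S₁) = 0.253 × ln 2.5 = 0.253 × 0.9163 = 0.2318
S₂/S₁ = e^0.2318 ≈ 1.261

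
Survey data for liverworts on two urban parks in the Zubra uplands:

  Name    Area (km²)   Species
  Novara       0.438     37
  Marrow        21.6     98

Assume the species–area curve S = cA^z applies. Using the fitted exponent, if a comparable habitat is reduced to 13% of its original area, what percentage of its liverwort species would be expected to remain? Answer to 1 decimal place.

60.1%

z = ln(98/37) / ln(21.6/0.438) = 0.9740 / 3.8982 = 0.2499
S_new/S_old = (A_new/A_old)^z = 0.13^0.2499 = exp(0.2499 × -2.0402) = 0.6006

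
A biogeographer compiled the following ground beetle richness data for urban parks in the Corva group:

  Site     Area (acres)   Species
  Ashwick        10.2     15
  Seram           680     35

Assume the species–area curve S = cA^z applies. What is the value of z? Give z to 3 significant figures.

0.202

Taking logs: ln S = ln c + z ln A, so z = (ln S₂ − ln S₁)/(ln A₂ − ln A₁).
z = ln(35/15) / ln(680/10.2) = ln(2.333) / ln(66.67) = 0.8473 / 4.1997 = 0.2018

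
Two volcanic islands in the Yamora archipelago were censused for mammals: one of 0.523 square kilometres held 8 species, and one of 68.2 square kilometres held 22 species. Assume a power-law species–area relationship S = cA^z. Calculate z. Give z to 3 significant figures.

0.208

Taking logs: ln S = ln c + z ln A, so z = (ln S₂ − ln S₁)/(ln A₂ − ln A₁).
z = ln(22/8) / ln(68.2/0.523) = ln(2.75) / ln(130.4) = 1.0116 / 4.8706 = 0.2077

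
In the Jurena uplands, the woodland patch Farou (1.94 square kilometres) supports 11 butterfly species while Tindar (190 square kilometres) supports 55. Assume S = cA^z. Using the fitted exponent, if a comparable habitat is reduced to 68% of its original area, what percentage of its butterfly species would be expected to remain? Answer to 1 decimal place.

z = ln(55/11) / ln(190/1.94) = 1.6094 / 4.5843 = 0.3511
S_new/S_old = (A_new/A_old)^z = 0.68^0.3511 = exp(0.3511 × -0.3857) = 0.8734

87.3%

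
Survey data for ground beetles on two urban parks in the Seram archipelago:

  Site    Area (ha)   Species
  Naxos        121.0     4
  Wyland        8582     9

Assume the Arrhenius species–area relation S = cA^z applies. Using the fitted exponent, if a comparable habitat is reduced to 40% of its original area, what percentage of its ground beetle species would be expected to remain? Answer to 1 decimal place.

84.0%

z = ln(9/4) / ln(8582/121) = 0.8109 / 4.2616 = 0.1903
S_new/S_old = (A_new/A_old)^z = 0.4^0.1903 = exp(0.1903 × -0.9163) = 0.84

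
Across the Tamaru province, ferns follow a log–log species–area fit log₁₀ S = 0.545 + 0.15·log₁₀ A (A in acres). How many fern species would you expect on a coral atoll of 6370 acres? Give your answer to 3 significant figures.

13.1

S = 3.508 × 6370^0.15 = 3.508 × 3.721 ≈ 13.05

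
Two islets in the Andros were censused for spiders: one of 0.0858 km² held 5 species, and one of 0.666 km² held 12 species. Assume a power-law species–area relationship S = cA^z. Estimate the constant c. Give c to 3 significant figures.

14.3

z = ln(S₂/S₁) / ln(A₂/A₁) = ln(12/5) / ln(0.666/0.0858) = 0.8755 / 2.0493 = 0.4272
c = S₁ / A₁^z = 5 / 0.0858^0.4272 = 5 / 0.3502 = 14.28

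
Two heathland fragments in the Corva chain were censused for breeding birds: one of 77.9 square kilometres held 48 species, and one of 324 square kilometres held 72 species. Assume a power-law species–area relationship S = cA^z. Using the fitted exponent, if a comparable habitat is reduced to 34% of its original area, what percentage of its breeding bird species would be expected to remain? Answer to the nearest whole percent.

z = ln(72/48) / ln(324/77.9) = 0.4055 / 1.4253 = 0.2845
S_new/S_old = (A_new/A_old)^z = 0.34^0.2845 = exp(0.2845 × -1.0788) = 0.7357

74%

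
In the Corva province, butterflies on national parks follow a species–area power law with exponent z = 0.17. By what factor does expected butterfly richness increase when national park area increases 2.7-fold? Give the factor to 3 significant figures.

1.18

S₂/S₁ = (A₂/A₁)^z = 2.7^0.17
ln(S₂/S₁) = 0.17 × ln 2.7 = 0.17 × 0.9933 = 0.1689
S₂/S₁ = e^0.1689 ≈ 1.184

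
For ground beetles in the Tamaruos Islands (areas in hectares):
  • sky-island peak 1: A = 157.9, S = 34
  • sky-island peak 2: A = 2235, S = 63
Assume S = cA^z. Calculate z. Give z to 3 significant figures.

Taking logs: ln S = ln c + z ln A, so z = (ln S₂ − ln S₁)/(ln A₂ − ln A₁).
z = ln(63/34) / ln(2235/157.9) = ln(1.853) / ln(14.15) = 0.6168 / 2.6500 = 0.2327

0.233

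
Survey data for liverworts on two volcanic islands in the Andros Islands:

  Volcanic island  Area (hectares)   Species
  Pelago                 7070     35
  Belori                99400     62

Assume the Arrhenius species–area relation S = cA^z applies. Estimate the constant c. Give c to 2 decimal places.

z = ln(S₂/S₁) / ln(A₂/A₁) = ln(62/35) / ln(99400/7070) = 0.5718 / 2.6433 = 0.2163
c = S₁ / A₁^z = 35 / 7070^0.2163 = 35 / 6.803 = 5.145

5.14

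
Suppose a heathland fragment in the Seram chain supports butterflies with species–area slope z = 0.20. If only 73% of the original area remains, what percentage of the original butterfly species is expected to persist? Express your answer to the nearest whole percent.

S_new/S_old = (A_new/A_old)^z = 0.73^0.2
= exp(0.2 × ln 0.73) = exp(0.2 × -0.3147) = exp(-0.0629) ≈ 0.939

94%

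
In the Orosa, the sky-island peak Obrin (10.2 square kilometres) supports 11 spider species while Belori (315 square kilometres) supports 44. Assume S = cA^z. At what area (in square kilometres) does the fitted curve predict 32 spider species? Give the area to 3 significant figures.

143 square kilometres

z = ln(44/11) / ln(315/10.2) = 1.3863 / 3.4302 = 0.4041
c = 11 / 10.2^0.4041 = 11 / 2.556 = 4.303
A = (32/4.303)^(1/0.4041) ⇒ ln A = ln(7.437)/0.4041 = 4.9646
A = e^4.9646 ≈ 143.3 square kilometres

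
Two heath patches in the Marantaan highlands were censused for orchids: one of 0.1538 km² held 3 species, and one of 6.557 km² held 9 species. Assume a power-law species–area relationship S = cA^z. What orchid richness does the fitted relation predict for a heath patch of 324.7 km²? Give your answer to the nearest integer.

z = ln(9/3) / ln(6.557/0.1538) = 1.0986 / 3.7526 = 0.2928
c = 3 / 0.1538^0.2928 = 3 / 0.5781 = 5.19
S₃ = 5.19 × 324.7^0.2928 = 5.19 × 5.436 ≈ 28.21

28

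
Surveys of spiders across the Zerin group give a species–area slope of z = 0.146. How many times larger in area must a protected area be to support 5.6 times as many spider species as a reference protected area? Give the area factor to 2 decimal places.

133221.87

(A₂/A₁)^0.146 = 5.6, so A₂/A₁ = 5.6^(1/0.146) = 5.6^6.849
ln(A₂/A₁) = ln 5.6 / 0.146 = 1.7228 / 0.146 = 11.7998
A₂/A₁ = e^11.7998 ≈ 133222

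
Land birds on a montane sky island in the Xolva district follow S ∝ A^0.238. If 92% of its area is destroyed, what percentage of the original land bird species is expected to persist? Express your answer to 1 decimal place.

S_new/S_old = (A_new/A_old)^z = 0.08^0.238
= exp(0.238 × ln 0.08) = exp(0.238 × -2.5257) = exp(-0.6011) ≈ 0.5482

54.8%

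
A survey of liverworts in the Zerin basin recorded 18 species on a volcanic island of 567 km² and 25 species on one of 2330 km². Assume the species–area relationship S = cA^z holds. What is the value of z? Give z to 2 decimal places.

0.23

Taking logs: ln S = ln c + z ln A, so z = (ln S₂ − ln S₁)/(ln A₂ − ln A₁).
z = ln(25/18) / ln(2330/567) = ln(1.389) / ln(4.109) = 0.3285 / 1.4133 = 0.2324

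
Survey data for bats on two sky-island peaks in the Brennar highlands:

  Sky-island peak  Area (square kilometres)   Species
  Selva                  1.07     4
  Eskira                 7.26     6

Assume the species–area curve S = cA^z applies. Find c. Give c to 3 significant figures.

3.94

z = ln(S₂/S₁) / ln(A₂/A₁) = ln(6/4) / ln(7.26/1.07) = 0.4055 / 1.9147 = 0.2118
c = S₁ / A₁^z = 4 / 1.07^0.2118 = 4 / 1.014 = 3.943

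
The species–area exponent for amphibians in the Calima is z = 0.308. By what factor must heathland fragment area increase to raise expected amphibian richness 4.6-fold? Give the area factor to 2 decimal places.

(A₂/A₁)^0.308 = 4.6, so A₂/A₁ = 4.6^(1/0.308) = 4.6^3.247
ln(A₂/A₁) = ln 4.6 / 0.308 = 1.5261 / 0.308 = 4.9547
A₂/A₁ = e^4.9547 ≈ 141.8

141.84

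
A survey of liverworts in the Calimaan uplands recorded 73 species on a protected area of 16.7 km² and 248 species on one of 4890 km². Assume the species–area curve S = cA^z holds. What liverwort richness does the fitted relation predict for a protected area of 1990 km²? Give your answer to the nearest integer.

z = ln(248/73) / ln(4890/16.7) = 1.2230 / 5.6795 = 0.2153
c = 73 / 16.7^0.2153 = 73 / 1.834 = 39.81
S₃ = 39.81 × 1990^0.2153 = 39.81 × 5.133 ≈ 204.4

204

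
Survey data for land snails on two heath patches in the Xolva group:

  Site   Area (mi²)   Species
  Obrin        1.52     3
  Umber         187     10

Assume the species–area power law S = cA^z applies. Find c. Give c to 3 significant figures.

2.70

z = ln(S₂/S₁) / ln(A₂/A₁) = ln(10/3) / ln(187/1.52) = 1.2040 / 4.8124 = 0.2502
c = S₁ / A₁^z = 3 / 1.52^0.2502 = 3 / 1.11 = 2.702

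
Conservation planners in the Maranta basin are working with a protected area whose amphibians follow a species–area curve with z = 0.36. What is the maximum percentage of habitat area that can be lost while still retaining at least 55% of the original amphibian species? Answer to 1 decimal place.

Need (A_new/A_old)^0.36 = 0.55, so A_new/A_old = 0.55^(1/0.36) = 0.55^2.778
ln(A_new/A_old) = ln 0.55 / 0.36 = -0.5978 / 0.36 = -1.6607
A_new/A_old = e^-1.6607 ≈ 0.19
Fraction that can be lost = 1 − 0.19 = 0.81

81.0%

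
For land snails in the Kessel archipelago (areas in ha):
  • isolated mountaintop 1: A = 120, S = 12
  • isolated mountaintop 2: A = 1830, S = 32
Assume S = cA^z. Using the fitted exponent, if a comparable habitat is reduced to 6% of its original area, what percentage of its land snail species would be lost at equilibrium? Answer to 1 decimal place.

z = ln(32/12) / ln(1830/120) = 0.9808 / 2.7246 = 0.3600
S_new/S_old = (A_new/A_old)^z = 0.06^0.3600 = exp(0.3600 × -2.8134) = 0.3632
Fraction lost = 1 − 0.3632 = 0.6368

63.7%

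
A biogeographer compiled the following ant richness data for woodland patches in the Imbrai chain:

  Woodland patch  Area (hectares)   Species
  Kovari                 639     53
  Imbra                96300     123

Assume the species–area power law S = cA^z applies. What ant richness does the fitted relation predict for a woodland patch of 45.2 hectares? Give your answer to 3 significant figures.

34.0

z = ln(123/53) / ln(96300/639) = 0.8419 / 5.0153 = 0.1679
c = 53 / 639^0.1679 = 53 / 2.958 = 17.92
S₃ = 17.92 × 45.2^0.1679 = 17.92 × 1.896 ≈ 33.98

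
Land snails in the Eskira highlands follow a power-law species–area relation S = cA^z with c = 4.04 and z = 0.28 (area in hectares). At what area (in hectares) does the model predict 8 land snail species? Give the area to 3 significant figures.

11.5 hectares

8 = 4.04 × A^0.28  ⇒  A^0.28 = 8/4.04 = 1.98
ln A = ln(1.98) / 0.28 = 0.6832 / 0.28 = 2.4400
A = e^2.4400 ≈ 11.47 hectares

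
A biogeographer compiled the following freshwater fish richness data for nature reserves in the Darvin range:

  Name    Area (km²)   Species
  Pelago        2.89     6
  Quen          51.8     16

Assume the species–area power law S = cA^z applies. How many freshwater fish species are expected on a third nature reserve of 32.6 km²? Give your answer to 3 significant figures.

13.7

z = ln(16/6) / ln(51.8/2.89) = 0.9808 / 2.8861 = 0.3398
c = 6 / 2.89^0.3398 = 6 / 1.434 = 4.183
S₃ = 4.183 × 32.6^0.3398 = 4.183 × 3.268 ≈ 13.67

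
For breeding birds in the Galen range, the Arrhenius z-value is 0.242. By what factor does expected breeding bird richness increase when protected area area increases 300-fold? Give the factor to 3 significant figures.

3.98

S₂/S₁ = (A₂/A₁)^z = 300^0.242
ln(S₂/S₁) = 0.242 × ln 300 = 0.242 × 5.7038 = 1.3803
S₂/S₁ = e^1.3803 ≈ 3.976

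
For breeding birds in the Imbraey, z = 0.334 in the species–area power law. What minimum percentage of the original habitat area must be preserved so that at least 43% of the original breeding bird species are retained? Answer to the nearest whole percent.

8%

Need (A_new/A_old)^0.334 = 0.43, so A_new/A_old = 0.43^(1/0.334) = 0.43^2.994
ln(A_new/A_old) = ln 0.43 / 0.334 = -0.8440 / 0.334 = -2.5269
A_new/A_old = e^-2.5269 ≈ 0.07991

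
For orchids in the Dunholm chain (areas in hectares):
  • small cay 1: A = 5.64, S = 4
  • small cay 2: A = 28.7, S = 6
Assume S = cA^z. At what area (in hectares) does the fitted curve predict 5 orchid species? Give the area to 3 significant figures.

13.8 hectares

z = ln(6/4) / ln(28.7/5.64) = 0.4055 / 1.6270 = 0.2492
c = 4 / 5.64^0.2492 = 4 / 1.539 = 2.599
A = (5/2.599)^(1/0.2492) ⇒ ln A = ln(1.924)/0.2492 = 2.6253
A = e^2.6253 ≈ 13.81 hectares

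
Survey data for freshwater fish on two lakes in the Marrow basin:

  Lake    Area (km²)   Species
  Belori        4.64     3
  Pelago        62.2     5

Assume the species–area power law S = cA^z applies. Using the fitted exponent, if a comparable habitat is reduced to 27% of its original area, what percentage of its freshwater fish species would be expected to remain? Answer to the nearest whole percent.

77%

z = ln(5/3) / ln(62.2/4.64) = 0.5108 / 2.5956 = 0.1968
S_new/S_old = (A_new/A_old)^z = 0.27^0.1968 = exp(0.1968 × -1.3093) = 0.7728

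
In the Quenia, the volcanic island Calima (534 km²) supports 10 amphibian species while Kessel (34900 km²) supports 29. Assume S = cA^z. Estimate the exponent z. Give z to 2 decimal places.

0.25

Taking logs: ln S = ln c + z ln A, so z = (ln S₂ − ln S₁)/(ln A₂ − ln A₁).
z = ln(29/10) / ln(34900/534) = ln(2.9) / ln(65.36) = 1.0647 / 4.1798 = 0.2547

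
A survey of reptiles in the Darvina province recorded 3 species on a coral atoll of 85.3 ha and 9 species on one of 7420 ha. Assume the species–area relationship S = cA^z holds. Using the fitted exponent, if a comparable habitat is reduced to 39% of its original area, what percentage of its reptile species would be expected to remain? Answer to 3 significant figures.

79.3%

z = ln(9/3) / ln(7420/85.3) = 1.0986 / 4.4658 = 0.2460
S_new/S_old = (A_new/A_old)^z = 0.39^0.2460 = exp(0.2460 × -0.9416) = 0.7932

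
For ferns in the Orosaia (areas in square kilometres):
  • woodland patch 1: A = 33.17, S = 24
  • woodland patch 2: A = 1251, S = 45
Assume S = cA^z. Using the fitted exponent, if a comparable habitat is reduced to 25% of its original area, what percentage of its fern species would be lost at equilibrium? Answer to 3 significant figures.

z = ln(45/24) / ln(1251/33.17) = 0.6286 / 3.6301 = 0.1732
S_new/S_old = (A_new/A_old)^z = 0.25^0.1732 = exp(0.1732 × -1.3863) = 0.7866
Fraction lost = 1 − 0.7866 = 0.2134

21.3%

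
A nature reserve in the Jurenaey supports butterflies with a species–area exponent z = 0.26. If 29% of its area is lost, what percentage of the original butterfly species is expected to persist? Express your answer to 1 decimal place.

S_new/S_old = (A_new/A_old)^z = 0.71^0.26
= exp(0.26 × ln 0.71) = exp(0.26 × -0.3425) = exp(-0.0890) ≈ 0.9148

91.5%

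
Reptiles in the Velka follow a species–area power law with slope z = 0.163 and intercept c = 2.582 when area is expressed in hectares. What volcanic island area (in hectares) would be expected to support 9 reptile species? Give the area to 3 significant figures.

9 = 2.582 × A^0.163  ⇒  A^0.163 = 9/2.582 = 3.486
ln A = ln(3.486) / 0.163 = 1.2487 / 0.163 = 7.6605
A = e^7.6605 ≈ 2123 hectares

2120 hectares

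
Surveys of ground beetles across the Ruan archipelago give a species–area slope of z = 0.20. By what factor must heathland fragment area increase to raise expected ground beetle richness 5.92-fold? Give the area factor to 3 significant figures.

(A₂/A₁)^0.2 = 5.92, so A₂/A₁ = 5.92^(1/0.2) = 5.92^5
ln(A₂/A₁) = ln 5.92 / 0.2 = 1.7783 / 0.2 = 8.8917
A₂/A₁ = e^8.8917 ≈ 7271

7270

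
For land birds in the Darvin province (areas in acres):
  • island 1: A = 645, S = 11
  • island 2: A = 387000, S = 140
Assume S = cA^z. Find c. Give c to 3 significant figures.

z = ln(S₂/S₁) / ln(A₂/A₁) = ln(140/11) / ln(387000/645) = 2.5437 / 6.3969 = 0.3977
c = S₁ / A₁^z = 11 / 645^0.3977 = 11 / 13.1 = 0.8398

0.840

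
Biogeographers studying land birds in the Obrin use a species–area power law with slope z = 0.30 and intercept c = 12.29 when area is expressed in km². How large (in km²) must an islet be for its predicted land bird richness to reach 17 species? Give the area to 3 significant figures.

2.95 km²

17 = 12.29 × A^0.3  ⇒  A^0.3 = 17/12.29 = 1.383
ln A = ln(1.383) / 0.3 = 0.3244 / 0.3 = 1.0814
A = e^1.0814 ≈ 2.949 km²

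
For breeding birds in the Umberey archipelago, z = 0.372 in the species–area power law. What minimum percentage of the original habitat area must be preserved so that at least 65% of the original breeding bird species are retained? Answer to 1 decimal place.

31.4%

Need (A_new/A_old)^0.372 = 0.65, so A_new/A_old = 0.65^(1/0.372) = 0.65^2.688
ln(A_new/A_old) = ln 0.65 / 0.372 = -0.4308 / 0.372 = -1.1580
A_new/A_old = e^-1.1580 ≈ 0.3141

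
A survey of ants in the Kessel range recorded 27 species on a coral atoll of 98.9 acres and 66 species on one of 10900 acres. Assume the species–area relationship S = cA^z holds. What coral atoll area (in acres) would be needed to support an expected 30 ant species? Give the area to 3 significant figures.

172 acres

z = ln(66/27) / ln(10900/98.9) = 0.8938 / 4.7024 = 0.1901
c = 27 / 98.9^0.1901 = 27 / 2.395 = 11.28
A = (30/11.28)^(1/0.1901) ⇒ ln A = ln(2.661)/0.1901 = 5.1484
A = e^5.1484 ≈ 172.2 acres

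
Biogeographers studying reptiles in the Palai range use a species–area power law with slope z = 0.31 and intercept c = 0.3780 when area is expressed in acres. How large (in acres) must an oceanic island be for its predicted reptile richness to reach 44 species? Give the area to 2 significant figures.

4600000 acres

44 = 0.378 × A^0.31  ⇒  A^0.31 = 44/0.378 = 116.4
ln A = ln(116.4) / 0.31 = 4.7571 / 0.31 = 15.3453
A = e^15.3453 ≈ 4617319 acres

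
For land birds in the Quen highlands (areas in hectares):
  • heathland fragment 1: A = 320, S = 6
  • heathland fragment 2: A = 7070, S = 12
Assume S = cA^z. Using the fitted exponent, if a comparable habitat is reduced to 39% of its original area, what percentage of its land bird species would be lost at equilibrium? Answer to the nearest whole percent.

z = ln(12/6) / ln(7070/320) = 0.6931 / 3.0953 = 0.2239
S_new/S_old = (A_new/A_old)^z = 0.39^0.2239 = exp(0.2239 × -0.9416) = 0.8099
Fraction lost = 1 − 0.8099 = 0.1901

19%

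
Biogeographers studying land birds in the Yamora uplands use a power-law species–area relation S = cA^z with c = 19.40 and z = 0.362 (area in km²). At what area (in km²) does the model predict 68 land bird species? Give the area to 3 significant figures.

32.0 km²

68 = 19.4 × A^0.362  ⇒  A^0.362 = 68/19.4 = 3.505
ln A = ln(3.505) / 0.362 = 1.2542 / 0.362 = 3.4647
A = e^3.4647 ≈ 31.97 km²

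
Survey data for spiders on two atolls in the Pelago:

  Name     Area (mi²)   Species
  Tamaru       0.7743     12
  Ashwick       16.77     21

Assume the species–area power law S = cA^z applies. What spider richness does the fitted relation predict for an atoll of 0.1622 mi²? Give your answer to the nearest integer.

z = ln(21/12) / ln(16.77/0.7743) = 0.5596 / 3.0754 = 0.1820
c = 12 / 0.7743^0.1820 = 12 / 0.9545 = 12.57
S₃ = 12.57 × 0.1622^0.1820 = 12.57 × 0.7182 ≈ 9.029

9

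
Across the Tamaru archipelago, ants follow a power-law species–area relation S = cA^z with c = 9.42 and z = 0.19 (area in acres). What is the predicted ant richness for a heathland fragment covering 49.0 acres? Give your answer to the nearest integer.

20 species

S = 9.42 × 49^0.19
ln S = ln 9.42 + 0.19 × ln 49 = 2.2428 + 0.19 × 3.8918 = 2.9823
S = e^2.9823 ≈ 19.73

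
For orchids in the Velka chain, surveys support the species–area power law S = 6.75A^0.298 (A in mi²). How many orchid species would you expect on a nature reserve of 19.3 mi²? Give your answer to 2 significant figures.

16

S = 6.75 × 19.3^0.298
ln S = ln 6.75 + 0.298 × ln 19.3 = 1.9095 + 0.298 × 2.9601 = 2.7917
S = e^2.7917 ≈ 16.31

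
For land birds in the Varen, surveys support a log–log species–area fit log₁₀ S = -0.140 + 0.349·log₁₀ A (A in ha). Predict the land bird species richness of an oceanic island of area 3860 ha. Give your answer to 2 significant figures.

13

S = 0.7244 × 3860^0.349
ln S = ln 0.7244 + 0.349 × ln 3860 = -0.3224 + 0.349 × 8.2584 = 2.5598
S = e^2.5598 ≈ 12.93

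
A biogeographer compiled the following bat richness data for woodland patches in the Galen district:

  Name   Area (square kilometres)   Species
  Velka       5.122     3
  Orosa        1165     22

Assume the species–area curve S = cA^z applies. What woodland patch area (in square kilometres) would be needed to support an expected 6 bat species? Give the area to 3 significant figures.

33.8 square kilometres

z = ln(22/3) / ln(1165/5.122) = 1.9924 / 5.4269 = 0.3671
c = 3 / 5.122^0.3671 = 3 / 1.822 = 1.647
A = (6/1.647)^(1/0.3671) ⇒ ln A = ln(3.643)/0.3671 = 3.5215
A = e^3.5215 ≈ 33.84 square kilometres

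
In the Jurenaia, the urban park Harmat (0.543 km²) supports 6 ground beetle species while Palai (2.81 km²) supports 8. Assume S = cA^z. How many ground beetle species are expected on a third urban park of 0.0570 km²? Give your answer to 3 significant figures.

4.04

z = ln(8/6) / ln(2.81/0.543) = 0.2877 / 1.6438 = 0.1750
c = 6 / 0.543^0.1750 = 6 / 0.8986 = 6.677
S₃ = 6.677 × 0.057^0.1750 = 6.677 × 0.6057 ≈ 4.044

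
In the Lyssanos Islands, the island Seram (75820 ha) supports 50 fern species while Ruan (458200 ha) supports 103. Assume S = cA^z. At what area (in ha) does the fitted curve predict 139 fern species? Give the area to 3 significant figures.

966000 ha

z = ln(103/50) / ln(458200/75820) = 0.7227 / 1.7989 = 0.4017
c = 50 / 75820^0.4017 = 50 / 91.29 = 0.5477
A = (139/0.5477)^(1/0.4017) ⇒ ln A = ln(253.8)/0.4017 = 13.7812
A = e^13.7812 ≈ 966252 ha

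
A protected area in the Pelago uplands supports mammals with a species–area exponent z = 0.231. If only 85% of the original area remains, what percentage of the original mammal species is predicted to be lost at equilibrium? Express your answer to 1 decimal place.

3.7%

S_new/S_old = (A_new/A_old)^z = 0.85^0.231
= exp(0.231 × ln 0.85) = exp(0.231 × -0.1625) = exp(-0.0375) ≈ 0.9632
Fraction lost = 1 − 0.9632 = 0.03685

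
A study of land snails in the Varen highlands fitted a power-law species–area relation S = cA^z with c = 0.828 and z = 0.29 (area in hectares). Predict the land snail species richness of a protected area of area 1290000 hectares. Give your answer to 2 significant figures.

49

S = 0.828 × 1290000^0.29
ln S = ln 0.828 + 0.29 × ln 1290000 = -0.1887 + 0.29 × 14.0702 = 3.8916
S = e^3.8916 ≈ 48.99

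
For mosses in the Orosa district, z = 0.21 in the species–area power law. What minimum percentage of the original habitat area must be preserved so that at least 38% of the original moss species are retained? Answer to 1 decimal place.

1.0%

Need (A_new/A_old)^0.21 = 0.38, so A_new/A_old = 0.38^(1/0.21) = 0.38^4.762
ln(A_new/A_old) = ln 0.38 / 0.21 = -0.9676 / 0.21 = -4.6075
A_new/A_old = e^-4.6075 ≈ 0.009976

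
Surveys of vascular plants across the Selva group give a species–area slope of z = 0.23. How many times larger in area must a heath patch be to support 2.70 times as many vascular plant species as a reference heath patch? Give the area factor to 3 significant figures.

(A₂/A₁)^0.23 = 2.7, so A₂/A₁ = 2.7^(1/0.23) = 2.7^4.348
ln(A₂/A₁) = ln 2.7 / 0.23 = 0.9933 / 0.23 = 4.3185
A₂/A₁ = e^4.3185 ≈ 75.07

75.1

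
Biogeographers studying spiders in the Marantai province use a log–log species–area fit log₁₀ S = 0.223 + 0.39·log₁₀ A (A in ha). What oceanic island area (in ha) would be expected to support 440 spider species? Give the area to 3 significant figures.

440 = 1.671 × A^0.39  ⇒  A^0.39 = 440/1.671 = 263.3
ln A = ln(263.3) / 0.39 = 5.5733 / 0.39 = 14.2905
A = e^14.2905 ≈ 1608011 ha

1610000 ha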